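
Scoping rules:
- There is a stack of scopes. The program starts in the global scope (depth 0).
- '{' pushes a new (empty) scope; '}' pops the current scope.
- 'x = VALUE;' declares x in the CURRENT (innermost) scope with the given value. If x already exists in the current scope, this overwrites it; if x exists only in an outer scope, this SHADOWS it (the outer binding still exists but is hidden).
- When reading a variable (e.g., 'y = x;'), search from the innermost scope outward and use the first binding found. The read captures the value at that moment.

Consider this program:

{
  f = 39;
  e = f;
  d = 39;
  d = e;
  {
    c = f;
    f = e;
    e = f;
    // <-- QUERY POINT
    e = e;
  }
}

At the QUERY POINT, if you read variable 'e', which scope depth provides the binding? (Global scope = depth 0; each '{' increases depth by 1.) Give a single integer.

Answer: 2

Derivation:
Step 1: enter scope (depth=1)
Step 2: declare f=39 at depth 1
Step 3: declare e=(read f)=39 at depth 1
Step 4: declare d=39 at depth 1
Step 5: declare d=(read e)=39 at depth 1
Step 6: enter scope (depth=2)
Step 7: declare c=(read f)=39 at depth 2
Step 8: declare f=(read e)=39 at depth 2
Step 9: declare e=(read f)=39 at depth 2
Visible at query point: c=39 d=39 e=39 f=39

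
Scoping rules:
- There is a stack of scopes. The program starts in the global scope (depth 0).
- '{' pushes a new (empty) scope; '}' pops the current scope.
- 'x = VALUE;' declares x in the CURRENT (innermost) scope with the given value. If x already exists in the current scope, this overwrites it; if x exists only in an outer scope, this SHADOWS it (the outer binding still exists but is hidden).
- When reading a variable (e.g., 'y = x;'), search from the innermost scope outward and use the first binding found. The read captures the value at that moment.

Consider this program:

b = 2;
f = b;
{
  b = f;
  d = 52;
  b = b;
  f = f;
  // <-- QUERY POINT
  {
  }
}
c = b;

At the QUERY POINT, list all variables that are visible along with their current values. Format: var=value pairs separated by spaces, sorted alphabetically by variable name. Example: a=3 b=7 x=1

Step 1: declare b=2 at depth 0
Step 2: declare f=(read b)=2 at depth 0
Step 3: enter scope (depth=1)
Step 4: declare b=(read f)=2 at depth 1
Step 5: declare d=52 at depth 1
Step 6: declare b=(read b)=2 at depth 1
Step 7: declare f=(read f)=2 at depth 1
Visible at query point: b=2 d=52 f=2

Answer: b=2 d=52 f=2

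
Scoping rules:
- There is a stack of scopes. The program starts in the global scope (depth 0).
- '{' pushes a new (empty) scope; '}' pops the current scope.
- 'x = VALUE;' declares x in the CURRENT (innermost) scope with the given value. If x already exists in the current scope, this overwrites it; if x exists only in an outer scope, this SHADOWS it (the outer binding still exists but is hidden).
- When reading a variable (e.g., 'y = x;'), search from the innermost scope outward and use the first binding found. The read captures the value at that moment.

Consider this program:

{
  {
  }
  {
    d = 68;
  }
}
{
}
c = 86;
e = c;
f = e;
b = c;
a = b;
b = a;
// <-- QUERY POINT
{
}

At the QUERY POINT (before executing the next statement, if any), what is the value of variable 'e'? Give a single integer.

Step 1: enter scope (depth=1)
Step 2: enter scope (depth=2)
Step 3: exit scope (depth=1)
Step 4: enter scope (depth=2)
Step 5: declare d=68 at depth 2
Step 6: exit scope (depth=1)
Step 7: exit scope (depth=0)
Step 8: enter scope (depth=1)
Step 9: exit scope (depth=0)
Step 10: declare c=86 at depth 0
Step 11: declare e=(read c)=86 at depth 0
Step 12: declare f=(read e)=86 at depth 0
Step 13: declare b=(read c)=86 at depth 0
Step 14: declare a=(read b)=86 at depth 0
Step 15: declare b=(read a)=86 at depth 0
Visible at query point: a=86 b=86 c=86 e=86 f=86

Answer: 86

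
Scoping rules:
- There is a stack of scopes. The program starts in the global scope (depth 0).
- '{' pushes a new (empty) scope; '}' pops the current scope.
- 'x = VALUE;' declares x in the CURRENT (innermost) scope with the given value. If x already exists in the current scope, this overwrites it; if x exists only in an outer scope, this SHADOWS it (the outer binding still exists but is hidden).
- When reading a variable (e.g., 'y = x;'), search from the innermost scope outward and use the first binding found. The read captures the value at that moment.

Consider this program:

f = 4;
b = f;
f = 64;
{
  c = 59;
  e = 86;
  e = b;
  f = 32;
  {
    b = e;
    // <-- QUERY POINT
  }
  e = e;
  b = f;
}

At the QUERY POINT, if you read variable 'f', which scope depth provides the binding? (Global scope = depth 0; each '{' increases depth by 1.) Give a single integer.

Answer: 1

Derivation:
Step 1: declare f=4 at depth 0
Step 2: declare b=(read f)=4 at depth 0
Step 3: declare f=64 at depth 0
Step 4: enter scope (depth=1)
Step 5: declare c=59 at depth 1
Step 6: declare e=86 at depth 1
Step 7: declare e=(read b)=4 at depth 1
Step 8: declare f=32 at depth 1
Step 9: enter scope (depth=2)
Step 10: declare b=(read e)=4 at depth 2
Visible at query point: b=4 c=59 e=4 f=32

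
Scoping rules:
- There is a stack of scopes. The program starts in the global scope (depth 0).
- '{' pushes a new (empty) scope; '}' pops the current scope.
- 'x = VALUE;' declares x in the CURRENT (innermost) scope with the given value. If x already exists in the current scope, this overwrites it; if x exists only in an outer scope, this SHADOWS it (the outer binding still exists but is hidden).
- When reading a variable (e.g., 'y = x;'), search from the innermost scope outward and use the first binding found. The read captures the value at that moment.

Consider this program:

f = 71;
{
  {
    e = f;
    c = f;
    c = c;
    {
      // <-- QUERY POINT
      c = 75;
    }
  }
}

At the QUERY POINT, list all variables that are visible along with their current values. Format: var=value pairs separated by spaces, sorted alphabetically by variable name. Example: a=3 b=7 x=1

Answer: c=71 e=71 f=71

Derivation:
Step 1: declare f=71 at depth 0
Step 2: enter scope (depth=1)
Step 3: enter scope (depth=2)
Step 4: declare e=(read f)=71 at depth 2
Step 5: declare c=(read f)=71 at depth 2
Step 6: declare c=(read c)=71 at depth 2
Step 7: enter scope (depth=3)
Visible at query point: c=71 e=71 f=71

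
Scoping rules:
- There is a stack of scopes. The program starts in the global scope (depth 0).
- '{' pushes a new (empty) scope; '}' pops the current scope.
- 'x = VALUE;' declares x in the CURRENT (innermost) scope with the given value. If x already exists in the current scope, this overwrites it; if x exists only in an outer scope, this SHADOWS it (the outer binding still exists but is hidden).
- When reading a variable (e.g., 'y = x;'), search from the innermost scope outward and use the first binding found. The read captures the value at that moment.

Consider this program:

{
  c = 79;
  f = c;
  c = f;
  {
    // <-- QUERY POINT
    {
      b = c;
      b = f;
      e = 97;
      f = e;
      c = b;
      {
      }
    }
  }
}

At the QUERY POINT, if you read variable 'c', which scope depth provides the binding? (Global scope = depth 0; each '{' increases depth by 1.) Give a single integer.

Answer: 1

Derivation:
Step 1: enter scope (depth=1)
Step 2: declare c=79 at depth 1
Step 3: declare f=(read c)=79 at depth 1
Step 4: declare c=(read f)=79 at depth 1
Step 5: enter scope (depth=2)
Visible at query point: c=79 f=79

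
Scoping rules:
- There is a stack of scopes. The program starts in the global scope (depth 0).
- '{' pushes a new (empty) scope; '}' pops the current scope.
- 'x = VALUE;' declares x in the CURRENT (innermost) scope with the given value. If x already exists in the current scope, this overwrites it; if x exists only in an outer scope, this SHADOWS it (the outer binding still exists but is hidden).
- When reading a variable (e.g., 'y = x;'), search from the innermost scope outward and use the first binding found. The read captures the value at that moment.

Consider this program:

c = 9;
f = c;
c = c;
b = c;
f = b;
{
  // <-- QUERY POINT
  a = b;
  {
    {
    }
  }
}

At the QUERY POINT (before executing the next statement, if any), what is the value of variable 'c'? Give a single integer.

Answer: 9

Derivation:
Step 1: declare c=9 at depth 0
Step 2: declare f=(read c)=9 at depth 0
Step 3: declare c=(read c)=9 at depth 0
Step 4: declare b=(read c)=9 at depth 0
Step 5: declare f=(read b)=9 at depth 0
Step 6: enter scope (depth=1)
Visible at query point: b=9 c=9 f=9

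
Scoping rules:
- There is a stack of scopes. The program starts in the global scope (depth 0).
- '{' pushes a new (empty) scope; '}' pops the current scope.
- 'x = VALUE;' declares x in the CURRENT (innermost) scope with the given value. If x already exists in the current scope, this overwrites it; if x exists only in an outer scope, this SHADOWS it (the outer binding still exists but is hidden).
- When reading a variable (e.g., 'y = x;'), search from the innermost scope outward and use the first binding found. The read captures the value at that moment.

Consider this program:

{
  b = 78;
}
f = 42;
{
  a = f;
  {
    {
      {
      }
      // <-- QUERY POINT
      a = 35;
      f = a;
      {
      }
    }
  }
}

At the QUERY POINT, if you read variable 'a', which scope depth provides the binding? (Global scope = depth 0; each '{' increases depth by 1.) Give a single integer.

Step 1: enter scope (depth=1)
Step 2: declare b=78 at depth 1
Step 3: exit scope (depth=0)
Step 4: declare f=42 at depth 0
Step 5: enter scope (depth=1)
Step 6: declare a=(read f)=42 at depth 1
Step 7: enter scope (depth=2)
Step 8: enter scope (depth=3)
Step 9: enter scope (depth=4)
Step 10: exit scope (depth=3)
Visible at query point: a=42 f=42

Answer: 1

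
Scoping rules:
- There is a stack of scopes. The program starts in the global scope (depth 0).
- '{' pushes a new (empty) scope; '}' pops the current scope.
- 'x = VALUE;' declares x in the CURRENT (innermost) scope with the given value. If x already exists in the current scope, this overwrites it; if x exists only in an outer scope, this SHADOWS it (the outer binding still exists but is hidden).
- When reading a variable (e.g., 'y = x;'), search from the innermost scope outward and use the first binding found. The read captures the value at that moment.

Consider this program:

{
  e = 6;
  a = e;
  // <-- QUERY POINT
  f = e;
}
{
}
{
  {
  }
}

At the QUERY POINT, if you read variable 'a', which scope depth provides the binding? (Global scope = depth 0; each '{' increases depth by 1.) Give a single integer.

Step 1: enter scope (depth=1)
Step 2: declare e=6 at depth 1
Step 3: declare a=(read e)=6 at depth 1
Visible at query point: a=6 e=6

Answer: 1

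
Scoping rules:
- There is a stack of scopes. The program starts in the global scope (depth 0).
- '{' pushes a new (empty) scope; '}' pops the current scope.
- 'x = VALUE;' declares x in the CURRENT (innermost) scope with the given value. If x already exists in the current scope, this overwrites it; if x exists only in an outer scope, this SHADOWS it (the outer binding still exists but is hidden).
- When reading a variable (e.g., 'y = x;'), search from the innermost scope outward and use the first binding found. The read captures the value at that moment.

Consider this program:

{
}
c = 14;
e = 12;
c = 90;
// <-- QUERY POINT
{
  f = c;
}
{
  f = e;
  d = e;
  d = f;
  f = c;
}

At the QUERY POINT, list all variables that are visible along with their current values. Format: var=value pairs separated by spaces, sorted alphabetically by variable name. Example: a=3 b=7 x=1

Step 1: enter scope (depth=1)
Step 2: exit scope (depth=0)
Step 3: declare c=14 at depth 0
Step 4: declare e=12 at depth 0
Step 5: declare c=90 at depth 0
Visible at query point: c=90 e=12

Answer: c=90 e=12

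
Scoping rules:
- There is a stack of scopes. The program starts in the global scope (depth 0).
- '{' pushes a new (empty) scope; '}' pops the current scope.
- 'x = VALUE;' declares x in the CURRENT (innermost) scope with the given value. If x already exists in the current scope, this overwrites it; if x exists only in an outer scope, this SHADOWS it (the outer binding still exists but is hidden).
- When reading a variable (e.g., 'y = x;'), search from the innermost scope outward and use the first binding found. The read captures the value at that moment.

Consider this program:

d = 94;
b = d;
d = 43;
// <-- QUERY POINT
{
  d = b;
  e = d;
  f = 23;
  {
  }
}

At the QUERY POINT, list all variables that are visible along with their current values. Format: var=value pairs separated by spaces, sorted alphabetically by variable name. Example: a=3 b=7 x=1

Step 1: declare d=94 at depth 0
Step 2: declare b=(read d)=94 at depth 0
Step 3: declare d=43 at depth 0
Visible at query point: b=94 d=43

Answer: b=94 d=43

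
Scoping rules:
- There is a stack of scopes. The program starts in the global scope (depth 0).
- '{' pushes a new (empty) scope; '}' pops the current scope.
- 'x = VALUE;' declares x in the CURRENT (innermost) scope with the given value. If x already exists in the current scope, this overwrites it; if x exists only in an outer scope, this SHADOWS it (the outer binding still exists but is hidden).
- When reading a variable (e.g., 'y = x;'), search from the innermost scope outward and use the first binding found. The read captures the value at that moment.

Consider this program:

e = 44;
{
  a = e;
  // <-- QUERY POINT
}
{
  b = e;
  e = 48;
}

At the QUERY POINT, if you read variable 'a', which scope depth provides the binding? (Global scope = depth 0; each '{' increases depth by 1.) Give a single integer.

Answer: 1

Derivation:
Step 1: declare e=44 at depth 0
Step 2: enter scope (depth=1)
Step 3: declare a=(read e)=44 at depth 1
Visible at query point: a=44 e=44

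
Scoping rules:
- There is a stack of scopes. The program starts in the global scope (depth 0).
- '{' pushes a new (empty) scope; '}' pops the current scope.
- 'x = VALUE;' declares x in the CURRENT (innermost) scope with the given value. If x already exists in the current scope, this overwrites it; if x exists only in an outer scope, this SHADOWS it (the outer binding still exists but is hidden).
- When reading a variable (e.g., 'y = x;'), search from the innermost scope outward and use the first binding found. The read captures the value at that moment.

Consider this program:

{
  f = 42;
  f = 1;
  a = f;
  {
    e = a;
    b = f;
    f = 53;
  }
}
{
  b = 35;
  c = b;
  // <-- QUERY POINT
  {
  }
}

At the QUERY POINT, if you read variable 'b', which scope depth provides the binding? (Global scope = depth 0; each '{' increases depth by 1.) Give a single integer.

Step 1: enter scope (depth=1)
Step 2: declare f=42 at depth 1
Step 3: declare f=1 at depth 1
Step 4: declare a=(read f)=1 at depth 1
Step 5: enter scope (depth=2)
Step 6: declare e=(read a)=1 at depth 2
Step 7: declare b=(read f)=1 at depth 2
Step 8: declare f=53 at depth 2
Step 9: exit scope (depth=1)
Step 10: exit scope (depth=0)
Step 11: enter scope (depth=1)
Step 12: declare b=35 at depth 1
Step 13: declare c=(read b)=35 at depth 1
Visible at query point: b=35 c=35

Answer: 1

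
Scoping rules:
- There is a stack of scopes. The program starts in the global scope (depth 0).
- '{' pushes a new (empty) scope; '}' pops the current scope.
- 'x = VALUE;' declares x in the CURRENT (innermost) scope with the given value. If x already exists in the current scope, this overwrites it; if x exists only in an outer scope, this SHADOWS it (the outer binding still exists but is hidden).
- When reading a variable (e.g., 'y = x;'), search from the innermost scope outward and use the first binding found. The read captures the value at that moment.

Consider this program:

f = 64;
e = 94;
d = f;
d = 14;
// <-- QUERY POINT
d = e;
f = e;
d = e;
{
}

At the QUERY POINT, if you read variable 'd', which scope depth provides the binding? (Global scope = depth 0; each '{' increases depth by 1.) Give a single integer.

Step 1: declare f=64 at depth 0
Step 2: declare e=94 at depth 0
Step 3: declare d=(read f)=64 at depth 0
Step 4: declare d=14 at depth 0
Visible at query point: d=14 e=94 f=64

Answer: 0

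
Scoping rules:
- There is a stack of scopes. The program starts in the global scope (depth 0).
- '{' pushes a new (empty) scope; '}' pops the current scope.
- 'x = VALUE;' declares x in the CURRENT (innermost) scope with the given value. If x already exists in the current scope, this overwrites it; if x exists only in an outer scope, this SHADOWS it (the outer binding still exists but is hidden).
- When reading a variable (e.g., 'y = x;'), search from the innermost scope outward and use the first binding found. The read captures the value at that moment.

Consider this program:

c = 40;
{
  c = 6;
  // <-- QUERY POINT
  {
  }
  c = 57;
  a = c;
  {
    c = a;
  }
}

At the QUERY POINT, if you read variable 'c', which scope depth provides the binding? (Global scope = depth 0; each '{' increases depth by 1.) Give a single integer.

Step 1: declare c=40 at depth 0
Step 2: enter scope (depth=1)
Step 3: declare c=6 at depth 1
Visible at query point: c=6

Answer: 1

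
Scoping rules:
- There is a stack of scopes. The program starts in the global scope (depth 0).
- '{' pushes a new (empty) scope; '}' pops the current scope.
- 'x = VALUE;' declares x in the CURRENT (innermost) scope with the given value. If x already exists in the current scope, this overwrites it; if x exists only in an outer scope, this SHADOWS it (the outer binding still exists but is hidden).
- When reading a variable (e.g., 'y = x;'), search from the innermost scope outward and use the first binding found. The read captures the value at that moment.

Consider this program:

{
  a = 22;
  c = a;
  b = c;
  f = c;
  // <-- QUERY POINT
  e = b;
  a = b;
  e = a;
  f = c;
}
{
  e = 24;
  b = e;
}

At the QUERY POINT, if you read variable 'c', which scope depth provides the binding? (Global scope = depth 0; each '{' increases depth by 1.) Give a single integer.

Answer: 1

Derivation:
Step 1: enter scope (depth=1)
Step 2: declare a=22 at depth 1
Step 3: declare c=(read a)=22 at depth 1
Step 4: declare b=(read c)=22 at depth 1
Step 5: declare f=(read c)=22 at depth 1
Visible at query point: a=22 b=22 c=22 f=22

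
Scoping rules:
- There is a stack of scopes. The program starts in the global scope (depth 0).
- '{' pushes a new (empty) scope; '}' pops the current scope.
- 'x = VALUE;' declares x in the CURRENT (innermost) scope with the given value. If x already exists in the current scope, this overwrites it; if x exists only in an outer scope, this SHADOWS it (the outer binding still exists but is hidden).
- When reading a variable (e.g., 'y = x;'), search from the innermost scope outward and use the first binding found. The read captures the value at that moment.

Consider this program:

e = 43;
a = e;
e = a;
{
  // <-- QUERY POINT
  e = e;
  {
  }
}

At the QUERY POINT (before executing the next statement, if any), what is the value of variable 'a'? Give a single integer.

Step 1: declare e=43 at depth 0
Step 2: declare a=(read e)=43 at depth 0
Step 3: declare e=(read a)=43 at depth 0
Step 4: enter scope (depth=1)
Visible at query point: a=43 e=43

Answer: 43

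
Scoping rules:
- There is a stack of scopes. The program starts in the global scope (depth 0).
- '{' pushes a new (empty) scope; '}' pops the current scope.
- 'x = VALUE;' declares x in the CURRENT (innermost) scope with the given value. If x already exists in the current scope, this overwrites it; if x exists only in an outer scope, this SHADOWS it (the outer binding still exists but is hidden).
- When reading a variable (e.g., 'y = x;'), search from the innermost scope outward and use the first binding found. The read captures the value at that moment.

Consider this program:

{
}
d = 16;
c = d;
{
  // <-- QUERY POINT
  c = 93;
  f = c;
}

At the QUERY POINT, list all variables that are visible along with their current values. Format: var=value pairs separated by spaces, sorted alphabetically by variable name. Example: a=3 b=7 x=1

Step 1: enter scope (depth=1)
Step 2: exit scope (depth=0)
Step 3: declare d=16 at depth 0
Step 4: declare c=(read d)=16 at depth 0
Step 5: enter scope (depth=1)
Visible at query point: c=16 d=16

Answer: c=16 d=16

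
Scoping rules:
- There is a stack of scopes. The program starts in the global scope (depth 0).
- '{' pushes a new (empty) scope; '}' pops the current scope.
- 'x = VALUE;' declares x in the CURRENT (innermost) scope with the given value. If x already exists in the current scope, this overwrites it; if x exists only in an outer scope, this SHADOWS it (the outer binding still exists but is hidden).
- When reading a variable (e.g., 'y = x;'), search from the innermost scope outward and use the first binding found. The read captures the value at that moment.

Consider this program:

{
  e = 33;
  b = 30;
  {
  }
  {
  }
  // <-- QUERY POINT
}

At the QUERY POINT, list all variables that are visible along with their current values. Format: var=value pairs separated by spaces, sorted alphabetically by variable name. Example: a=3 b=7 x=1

Answer: b=30 e=33

Derivation:
Step 1: enter scope (depth=1)
Step 2: declare e=33 at depth 1
Step 3: declare b=30 at depth 1
Step 4: enter scope (depth=2)
Step 5: exit scope (depth=1)
Step 6: enter scope (depth=2)
Step 7: exit scope (depth=1)
Visible at query point: b=30 e=33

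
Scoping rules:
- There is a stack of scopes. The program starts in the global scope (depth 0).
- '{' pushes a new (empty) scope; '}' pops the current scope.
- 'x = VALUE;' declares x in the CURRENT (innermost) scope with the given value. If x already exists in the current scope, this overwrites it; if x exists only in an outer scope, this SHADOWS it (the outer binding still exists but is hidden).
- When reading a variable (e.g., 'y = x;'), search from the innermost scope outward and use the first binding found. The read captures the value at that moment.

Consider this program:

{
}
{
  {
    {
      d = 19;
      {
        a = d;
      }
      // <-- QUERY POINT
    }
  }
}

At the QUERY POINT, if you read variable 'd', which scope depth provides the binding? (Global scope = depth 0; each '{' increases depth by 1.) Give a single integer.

Step 1: enter scope (depth=1)
Step 2: exit scope (depth=0)
Step 3: enter scope (depth=1)
Step 4: enter scope (depth=2)
Step 5: enter scope (depth=3)
Step 6: declare d=19 at depth 3
Step 7: enter scope (depth=4)
Step 8: declare a=(read d)=19 at depth 4
Step 9: exit scope (depth=3)
Visible at query point: d=19

Answer: 3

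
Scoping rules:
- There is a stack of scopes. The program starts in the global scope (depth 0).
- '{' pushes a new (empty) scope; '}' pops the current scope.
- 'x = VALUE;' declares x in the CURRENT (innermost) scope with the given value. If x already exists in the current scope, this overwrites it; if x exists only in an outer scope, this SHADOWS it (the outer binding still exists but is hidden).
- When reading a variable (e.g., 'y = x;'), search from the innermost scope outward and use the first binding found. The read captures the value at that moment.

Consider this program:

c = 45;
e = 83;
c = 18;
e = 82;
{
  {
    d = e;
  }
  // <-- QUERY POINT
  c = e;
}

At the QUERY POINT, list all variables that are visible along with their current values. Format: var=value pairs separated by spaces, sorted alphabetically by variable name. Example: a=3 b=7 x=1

Step 1: declare c=45 at depth 0
Step 2: declare e=83 at depth 0
Step 3: declare c=18 at depth 0
Step 4: declare e=82 at depth 0
Step 5: enter scope (depth=1)
Step 6: enter scope (depth=2)
Step 7: declare d=(read e)=82 at depth 2
Step 8: exit scope (depth=1)
Visible at query point: c=18 e=82

Answer: c=18 e=82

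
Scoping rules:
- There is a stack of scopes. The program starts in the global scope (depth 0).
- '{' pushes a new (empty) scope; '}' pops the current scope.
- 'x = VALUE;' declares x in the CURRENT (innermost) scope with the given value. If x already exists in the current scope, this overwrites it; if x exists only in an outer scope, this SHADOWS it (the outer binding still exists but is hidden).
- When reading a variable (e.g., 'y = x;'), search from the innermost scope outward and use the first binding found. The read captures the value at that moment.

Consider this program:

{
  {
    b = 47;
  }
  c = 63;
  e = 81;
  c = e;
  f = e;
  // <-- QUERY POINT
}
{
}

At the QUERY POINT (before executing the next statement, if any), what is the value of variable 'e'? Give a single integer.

Step 1: enter scope (depth=1)
Step 2: enter scope (depth=2)
Step 3: declare b=47 at depth 2
Step 4: exit scope (depth=1)
Step 5: declare c=63 at depth 1
Step 6: declare e=81 at depth 1
Step 7: declare c=(read e)=81 at depth 1
Step 8: declare f=(read e)=81 at depth 1
Visible at query point: c=81 e=81 f=81

Answer: 81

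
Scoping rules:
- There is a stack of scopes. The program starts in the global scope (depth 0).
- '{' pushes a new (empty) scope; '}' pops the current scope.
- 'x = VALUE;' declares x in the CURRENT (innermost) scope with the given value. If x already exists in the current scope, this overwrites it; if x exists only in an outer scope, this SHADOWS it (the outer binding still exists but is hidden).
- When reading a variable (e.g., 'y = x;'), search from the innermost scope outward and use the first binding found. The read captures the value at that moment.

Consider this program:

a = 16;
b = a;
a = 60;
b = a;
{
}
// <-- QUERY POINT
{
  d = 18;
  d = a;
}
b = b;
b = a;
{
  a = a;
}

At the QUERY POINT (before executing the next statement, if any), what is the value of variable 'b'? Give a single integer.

Step 1: declare a=16 at depth 0
Step 2: declare b=(read a)=16 at depth 0
Step 3: declare a=60 at depth 0
Step 4: declare b=(read a)=60 at depth 0
Step 5: enter scope (depth=1)
Step 6: exit scope (depth=0)
Visible at query point: a=60 b=60

Answer: 60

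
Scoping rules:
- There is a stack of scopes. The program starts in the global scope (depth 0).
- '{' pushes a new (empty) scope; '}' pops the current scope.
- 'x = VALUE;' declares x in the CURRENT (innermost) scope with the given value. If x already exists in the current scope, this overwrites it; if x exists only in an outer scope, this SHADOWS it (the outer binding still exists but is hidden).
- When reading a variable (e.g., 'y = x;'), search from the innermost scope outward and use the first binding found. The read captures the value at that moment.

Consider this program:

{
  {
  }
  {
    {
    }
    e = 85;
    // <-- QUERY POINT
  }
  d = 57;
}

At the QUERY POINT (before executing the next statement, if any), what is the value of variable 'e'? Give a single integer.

Step 1: enter scope (depth=1)
Step 2: enter scope (depth=2)
Step 3: exit scope (depth=1)
Step 4: enter scope (depth=2)
Step 5: enter scope (depth=3)
Step 6: exit scope (depth=2)
Step 7: declare e=85 at depth 2
Visible at query point: e=85

Answer: 85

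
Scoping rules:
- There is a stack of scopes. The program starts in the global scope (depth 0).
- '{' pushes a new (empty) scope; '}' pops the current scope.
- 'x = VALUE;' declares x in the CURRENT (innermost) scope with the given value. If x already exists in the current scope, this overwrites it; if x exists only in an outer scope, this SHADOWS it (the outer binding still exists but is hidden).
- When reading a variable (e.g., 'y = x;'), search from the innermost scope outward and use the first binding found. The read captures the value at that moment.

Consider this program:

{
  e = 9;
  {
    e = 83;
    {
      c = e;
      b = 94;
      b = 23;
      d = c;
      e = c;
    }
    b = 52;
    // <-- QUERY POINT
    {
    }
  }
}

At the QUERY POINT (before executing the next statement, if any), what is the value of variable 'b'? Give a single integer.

Step 1: enter scope (depth=1)
Step 2: declare e=9 at depth 1
Step 3: enter scope (depth=2)
Step 4: declare e=83 at depth 2
Step 5: enter scope (depth=3)
Step 6: declare c=(read e)=83 at depth 3
Step 7: declare b=94 at depth 3
Step 8: declare b=23 at depth 3
Step 9: declare d=(read c)=83 at depth 3
Step 10: declare e=(read c)=83 at depth 3
Step 11: exit scope (depth=2)
Step 12: declare b=52 at depth 2
Visible at query point: b=52 e=83

Answer: 52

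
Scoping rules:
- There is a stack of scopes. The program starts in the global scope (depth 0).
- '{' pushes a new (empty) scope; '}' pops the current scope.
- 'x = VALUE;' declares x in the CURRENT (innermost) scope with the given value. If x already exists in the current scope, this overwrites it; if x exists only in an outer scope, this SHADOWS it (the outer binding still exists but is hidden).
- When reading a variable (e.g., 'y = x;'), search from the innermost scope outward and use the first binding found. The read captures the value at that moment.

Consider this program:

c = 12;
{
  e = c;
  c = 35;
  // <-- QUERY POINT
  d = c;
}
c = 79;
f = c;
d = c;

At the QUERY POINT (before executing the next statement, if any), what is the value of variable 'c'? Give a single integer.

Answer: 35

Derivation:
Step 1: declare c=12 at depth 0
Step 2: enter scope (depth=1)
Step 3: declare e=(read c)=12 at depth 1
Step 4: declare c=35 at depth 1
Visible at query point: c=35 e=12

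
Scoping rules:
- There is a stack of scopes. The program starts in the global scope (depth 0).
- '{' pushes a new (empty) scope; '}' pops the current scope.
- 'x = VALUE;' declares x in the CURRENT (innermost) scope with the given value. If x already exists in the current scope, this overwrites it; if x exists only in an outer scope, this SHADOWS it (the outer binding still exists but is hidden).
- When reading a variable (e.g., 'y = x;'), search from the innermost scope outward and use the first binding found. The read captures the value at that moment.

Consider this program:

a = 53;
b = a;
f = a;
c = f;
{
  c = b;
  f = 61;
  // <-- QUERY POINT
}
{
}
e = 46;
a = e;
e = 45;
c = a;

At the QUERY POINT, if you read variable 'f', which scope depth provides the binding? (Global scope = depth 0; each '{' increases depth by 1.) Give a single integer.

Answer: 1

Derivation:
Step 1: declare a=53 at depth 0
Step 2: declare b=(read a)=53 at depth 0
Step 3: declare f=(read a)=53 at depth 0
Step 4: declare c=(read f)=53 at depth 0
Step 5: enter scope (depth=1)
Step 6: declare c=(read b)=53 at depth 1
Step 7: declare f=61 at depth 1
Visible at query point: a=53 b=53 c=53 f=61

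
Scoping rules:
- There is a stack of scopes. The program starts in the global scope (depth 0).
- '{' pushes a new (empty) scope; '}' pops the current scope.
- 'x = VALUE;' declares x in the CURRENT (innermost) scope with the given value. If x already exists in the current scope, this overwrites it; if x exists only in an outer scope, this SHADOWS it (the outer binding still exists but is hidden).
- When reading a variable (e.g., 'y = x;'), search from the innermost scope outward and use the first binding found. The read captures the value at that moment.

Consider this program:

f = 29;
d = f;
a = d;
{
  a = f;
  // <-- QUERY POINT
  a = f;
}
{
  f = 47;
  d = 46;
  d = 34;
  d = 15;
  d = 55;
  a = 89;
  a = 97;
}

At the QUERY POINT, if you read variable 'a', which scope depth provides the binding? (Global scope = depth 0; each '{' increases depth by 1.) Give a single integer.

Answer: 1

Derivation:
Step 1: declare f=29 at depth 0
Step 2: declare d=(read f)=29 at depth 0
Step 3: declare a=(read d)=29 at depth 0
Step 4: enter scope (depth=1)
Step 5: declare a=(read f)=29 at depth 1
Visible at query point: a=29 d=29 f=29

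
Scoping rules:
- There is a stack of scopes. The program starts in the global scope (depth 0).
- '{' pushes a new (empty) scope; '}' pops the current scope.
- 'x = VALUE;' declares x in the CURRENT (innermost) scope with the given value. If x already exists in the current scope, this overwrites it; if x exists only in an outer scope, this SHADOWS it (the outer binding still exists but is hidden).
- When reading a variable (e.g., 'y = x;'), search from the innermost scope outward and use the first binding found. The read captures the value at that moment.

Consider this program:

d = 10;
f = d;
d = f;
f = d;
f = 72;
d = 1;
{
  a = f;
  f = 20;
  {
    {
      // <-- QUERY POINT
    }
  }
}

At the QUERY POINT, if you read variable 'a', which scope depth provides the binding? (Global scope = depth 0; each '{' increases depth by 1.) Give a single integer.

Step 1: declare d=10 at depth 0
Step 2: declare f=(read d)=10 at depth 0
Step 3: declare d=(read f)=10 at depth 0
Step 4: declare f=(read d)=10 at depth 0
Step 5: declare f=72 at depth 0
Step 6: declare d=1 at depth 0
Step 7: enter scope (depth=1)
Step 8: declare a=(read f)=72 at depth 1
Step 9: declare f=20 at depth 1
Step 10: enter scope (depth=2)
Step 11: enter scope (depth=3)
Visible at query point: a=72 d=1 f=20

Answer: 1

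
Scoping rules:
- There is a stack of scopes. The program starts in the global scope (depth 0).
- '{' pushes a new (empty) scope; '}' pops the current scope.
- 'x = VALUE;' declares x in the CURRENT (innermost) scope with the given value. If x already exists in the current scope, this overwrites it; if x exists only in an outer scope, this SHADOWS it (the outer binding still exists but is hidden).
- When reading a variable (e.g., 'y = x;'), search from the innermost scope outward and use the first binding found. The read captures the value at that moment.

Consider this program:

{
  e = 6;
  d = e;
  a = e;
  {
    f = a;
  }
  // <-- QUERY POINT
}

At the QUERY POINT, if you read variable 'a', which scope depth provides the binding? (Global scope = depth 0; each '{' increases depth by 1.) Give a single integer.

Step 1: enter scope (depth=1)
Step 2: declare e=6 at depth 1
Step 3: declare d=(read e)=6 at depth 1
Step 4: declare a=(read e)=6 at depth 1
Step 5: enter scope (depth=2)
Step 6: declare f=(read a)=6 at depth 2
Step 7: exit scope (depth=1)
Visible at query point: a=6 d=6 e=6

Answer: 1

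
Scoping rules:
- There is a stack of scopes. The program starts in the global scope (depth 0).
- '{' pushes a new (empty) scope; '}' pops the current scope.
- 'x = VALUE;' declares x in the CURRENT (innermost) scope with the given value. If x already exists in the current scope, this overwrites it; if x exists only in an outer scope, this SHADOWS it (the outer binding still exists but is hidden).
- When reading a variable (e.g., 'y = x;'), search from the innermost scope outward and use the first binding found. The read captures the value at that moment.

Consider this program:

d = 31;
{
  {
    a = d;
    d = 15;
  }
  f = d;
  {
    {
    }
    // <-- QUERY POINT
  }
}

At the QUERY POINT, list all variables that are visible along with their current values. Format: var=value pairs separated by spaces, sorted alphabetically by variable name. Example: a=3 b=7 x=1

Step 1: declare d=31 at depth 0
Step 2: enter scope (depth=1)
Step 3: enter scope (depth=2)
Step 4: declare a=(read d)=31 at depth 2
Step 5: declare d=15 at depth 2
Step 6: exit scope (depth=1)
Step 7: declare f=(read d)=31 at depth 1
Step 8: enter scope (depth=2)
Step 9: enter scope (depth=3)
Step 10: exit scope (depth=2)
Visible at query point: d=31 f=31

Answer: d=31 f=31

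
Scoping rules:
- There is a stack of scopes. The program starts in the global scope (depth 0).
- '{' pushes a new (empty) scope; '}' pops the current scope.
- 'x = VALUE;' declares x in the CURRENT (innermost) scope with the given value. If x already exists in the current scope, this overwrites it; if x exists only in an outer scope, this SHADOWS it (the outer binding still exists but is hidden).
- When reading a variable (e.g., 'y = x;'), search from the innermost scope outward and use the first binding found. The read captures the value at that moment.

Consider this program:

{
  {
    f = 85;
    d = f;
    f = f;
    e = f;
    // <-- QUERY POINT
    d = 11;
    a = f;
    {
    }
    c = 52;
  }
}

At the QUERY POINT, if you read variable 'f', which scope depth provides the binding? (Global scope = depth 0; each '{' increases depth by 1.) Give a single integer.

Answer: 2

Derivation:
Step 1: enter scope (depth=1)
Step 2: enter scope (depth=2)
Step 3: declare f=85 at depth 2
Step 4: declare d=(read f)=85 at depth 2
Step 5: declare f=(read f)=85 at depth 2
Step 6: declare e=(read f)=85 at depth 2
Visible at query point: d=85 e=85 f=85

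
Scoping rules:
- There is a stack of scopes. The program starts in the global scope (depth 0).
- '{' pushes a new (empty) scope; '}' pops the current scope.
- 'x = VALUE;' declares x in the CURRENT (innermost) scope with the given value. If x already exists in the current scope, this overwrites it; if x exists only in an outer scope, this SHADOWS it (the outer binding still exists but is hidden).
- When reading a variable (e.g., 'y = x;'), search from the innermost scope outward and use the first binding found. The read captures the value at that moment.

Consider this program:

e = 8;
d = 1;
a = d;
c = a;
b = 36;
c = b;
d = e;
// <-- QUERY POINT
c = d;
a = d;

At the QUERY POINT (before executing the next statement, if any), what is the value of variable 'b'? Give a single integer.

Answer: 36

Derivation:
Step 1: declare e=8 at depth 0
Step 2: declare d=1 at depth 0
Step 3: declare a=(read d)=1 at depth 0
Step 4: declare c=(read a)=1 at depth 0
Step 5: declare b=36 at depth 0
Step 6: declare c=(read b)=36 at depth 0
Step 7: declare d=(read e)=8 at depth 0
Visible at query point: a=1 b=36 c=36 d=8 e=8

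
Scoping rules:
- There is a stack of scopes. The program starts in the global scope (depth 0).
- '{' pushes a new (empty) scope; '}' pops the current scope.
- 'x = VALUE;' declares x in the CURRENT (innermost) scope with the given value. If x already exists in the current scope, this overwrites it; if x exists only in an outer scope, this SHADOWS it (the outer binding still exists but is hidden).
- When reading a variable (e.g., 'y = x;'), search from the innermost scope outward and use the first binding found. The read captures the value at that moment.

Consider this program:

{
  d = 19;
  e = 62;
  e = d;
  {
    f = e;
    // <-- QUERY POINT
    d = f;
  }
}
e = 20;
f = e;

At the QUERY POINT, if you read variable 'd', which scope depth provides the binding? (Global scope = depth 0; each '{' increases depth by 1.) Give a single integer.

Answer: 1

Derivation:
Step 1: enter scope (depth=1)
Step 2: declare d=19 at depth 1
Step 3: declare e=62 at depth 1
Step 4: declare e=(read d)=19 at depth 1
Step 5: enter scope (depth=2)
Step 6: declare f=(read e)=19 at depth 2
Visible at query point: d=19 e=19 f=19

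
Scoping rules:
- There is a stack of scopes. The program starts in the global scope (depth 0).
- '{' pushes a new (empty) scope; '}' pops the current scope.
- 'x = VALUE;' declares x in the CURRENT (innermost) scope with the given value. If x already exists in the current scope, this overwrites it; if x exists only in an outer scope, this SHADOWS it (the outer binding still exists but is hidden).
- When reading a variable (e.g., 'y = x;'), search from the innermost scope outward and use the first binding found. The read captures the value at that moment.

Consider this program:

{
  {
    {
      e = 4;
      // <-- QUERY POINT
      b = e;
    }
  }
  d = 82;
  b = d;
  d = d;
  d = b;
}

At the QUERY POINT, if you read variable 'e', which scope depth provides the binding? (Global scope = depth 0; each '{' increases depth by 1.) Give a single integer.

Answer: 3

Derivation:
Step 1: enter scope (depth=1)
Step 2: enter scope (depth=2)
Step 3: enter scope (depth=3)
Step 4: declare e=4 at depth 3
Visible at query point: e=4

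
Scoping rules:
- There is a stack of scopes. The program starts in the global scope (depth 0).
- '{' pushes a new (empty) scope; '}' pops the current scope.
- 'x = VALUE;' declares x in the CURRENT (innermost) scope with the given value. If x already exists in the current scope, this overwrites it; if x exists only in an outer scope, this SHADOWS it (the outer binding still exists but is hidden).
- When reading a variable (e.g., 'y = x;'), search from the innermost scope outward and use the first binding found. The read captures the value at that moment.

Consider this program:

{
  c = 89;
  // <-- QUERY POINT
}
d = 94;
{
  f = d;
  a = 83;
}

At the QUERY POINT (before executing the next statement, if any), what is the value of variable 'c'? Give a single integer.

Answer: 89

Derivation:
Step 1: enter scope (depth=1)
Step 2: declare c=89 at depth 1
Visible at query point: c=89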